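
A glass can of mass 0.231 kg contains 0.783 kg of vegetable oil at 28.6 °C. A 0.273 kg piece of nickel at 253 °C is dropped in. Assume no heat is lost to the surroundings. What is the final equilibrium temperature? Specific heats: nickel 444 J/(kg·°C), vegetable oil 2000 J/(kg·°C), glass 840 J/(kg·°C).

Energy conservation, ΣQ = 0:
0.273*444*(T − 253) + 0.783*2000*(T − 28.6) + 0.231*840*(T − 28.6) = 0
121.21(T − 253) + 1566(T − 28.6) + 194.04(T − 28.6) = 0
(121.21 + 1566 + 194.04) T = 121.21*253 + 1566*28.6 + 194.04*28.6
T = 81004/1881.3 ≈ 43.06 °C

T_f ≈ 43.1 °C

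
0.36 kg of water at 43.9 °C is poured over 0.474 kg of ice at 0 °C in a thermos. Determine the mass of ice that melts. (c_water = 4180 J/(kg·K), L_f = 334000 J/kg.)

Water can give up m c ΔT = 0.36·4180·43.9 = 66061 J before reaching 0 °C.
Melting all 0.474 kg of ice would need 0.474·334000 = 158316 J.
66061 J < 158316 J, so only part of the ice melts and the system sits at 0 °C.
m_melt = 66061 / L_f = 0.1978 kg.

m_melted ≈ 0.198 kg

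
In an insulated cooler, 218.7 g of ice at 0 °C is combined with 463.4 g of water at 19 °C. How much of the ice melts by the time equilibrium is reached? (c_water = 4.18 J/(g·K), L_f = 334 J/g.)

Water can give up m c ΔT = 463.4·4.18·19 = 36803 J before reaching 0 °C.
Melting all 218.7 g of ice would need 218.7·334 = 73046 J.
Since 36803 < 73046 J, not all the ice melts; equilibrium is at 0 °C.
Mass melted = 36803/334 ≈ 110.2 g.

m_melted ≈ 110 g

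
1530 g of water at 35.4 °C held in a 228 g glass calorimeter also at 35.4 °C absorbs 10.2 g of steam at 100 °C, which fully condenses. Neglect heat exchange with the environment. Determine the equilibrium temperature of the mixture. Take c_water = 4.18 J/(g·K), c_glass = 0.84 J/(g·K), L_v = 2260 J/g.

T_f ≈ 39.3 °C

Energy conservation, ΣQ = 0:
latent heat released on condensation: 10.2·2260 = 23052
  condensed water 100 °C→T: 42.64(T − 100)
  original water: 6395.4(T − 35.4)
  cup: 191.52(T − 35.4)
6629.6 T = 23052 + 4263.6 + 233177 = 260493
T ≈ 39.29 °C — below 100 °C, confirming all the steam condensed.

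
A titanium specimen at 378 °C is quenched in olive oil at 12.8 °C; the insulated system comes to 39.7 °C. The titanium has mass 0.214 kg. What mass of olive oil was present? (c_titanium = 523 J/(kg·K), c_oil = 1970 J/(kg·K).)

m ≈ 0.714 kg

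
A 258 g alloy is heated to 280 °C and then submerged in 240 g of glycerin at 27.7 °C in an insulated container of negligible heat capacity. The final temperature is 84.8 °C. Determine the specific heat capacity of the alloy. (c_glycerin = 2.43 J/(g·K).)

c ≈ 0.661 J/(g·K)

Let T be the final temperature. ΣQ_i = 0:
258·c·(84.8 − 280) + 240·2.43·(84.8 − 27.7) = 0
-50362 c = -33301
c = -33301/-50362 ≈ 0.6612 J/(g·K)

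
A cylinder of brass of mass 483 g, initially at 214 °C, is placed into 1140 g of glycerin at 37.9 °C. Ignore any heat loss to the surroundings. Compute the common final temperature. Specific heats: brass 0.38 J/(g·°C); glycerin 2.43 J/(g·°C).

T_f ≈ 48.8 °C

Heat lost by the brass equals heat gained by the glycerin:
483×0.38×(214 − T) = 1140×2.43×(T − 37.9)
183.54(214 − T) = 2770.2(T − 37.9)
2953.7 T = 144268  ⇒  T ≈ 48.84 °C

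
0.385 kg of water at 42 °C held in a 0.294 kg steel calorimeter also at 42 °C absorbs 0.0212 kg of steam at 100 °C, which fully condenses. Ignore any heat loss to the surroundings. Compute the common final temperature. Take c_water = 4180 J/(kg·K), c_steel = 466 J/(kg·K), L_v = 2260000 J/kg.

Setting the total heat transfer to zero:
steam→water at 100 °C releases m L_v = 0.0212×2260000 = 47912; condensed water 100 °C→T: 88.62(T − 100); water warms: 0.385×4180×(T − 42) = 1609.3(T − 42); cup: 137(T − 42)
1834.9 T = 47912 + 8861.6 + 73345 = 130118
T ≈ 70.91 °C, under the boiling point, so the assumption holds.

T_f ≈ 70.9 °C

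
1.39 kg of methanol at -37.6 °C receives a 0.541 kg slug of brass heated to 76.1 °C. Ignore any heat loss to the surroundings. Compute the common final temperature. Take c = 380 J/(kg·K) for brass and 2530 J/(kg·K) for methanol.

T_f ≈ -31.3 °C

|Q_brass| = |Q_methanol|:
0.541*380*(76.1 − T) = 1.39*2530*(T − (-37.6))
205.58(76.1 − T) = 3516.7(T − (-37.6))
3722.3 T = -116583  ⇒  T ≈ -31.32 °C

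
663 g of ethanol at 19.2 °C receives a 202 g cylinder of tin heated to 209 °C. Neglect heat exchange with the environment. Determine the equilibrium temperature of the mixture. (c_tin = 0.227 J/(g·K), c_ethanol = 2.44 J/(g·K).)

Let T be the final temperature. ΣQ_i = 0:
202*0.227*(T − 209) + 663*2.44*(T − 19.2) = 0
45.85(T − 209) + 1617.7(T − 19.2) = 0
1663.6 T = 40644
T = 40644/1663.6 ≈ 24.43 °C

T_f ≈ 24.4 °C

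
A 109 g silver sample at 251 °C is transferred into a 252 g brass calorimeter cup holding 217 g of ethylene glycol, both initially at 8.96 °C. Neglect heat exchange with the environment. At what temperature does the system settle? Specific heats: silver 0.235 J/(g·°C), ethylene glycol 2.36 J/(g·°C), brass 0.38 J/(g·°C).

T_f ≈ 18.7 °C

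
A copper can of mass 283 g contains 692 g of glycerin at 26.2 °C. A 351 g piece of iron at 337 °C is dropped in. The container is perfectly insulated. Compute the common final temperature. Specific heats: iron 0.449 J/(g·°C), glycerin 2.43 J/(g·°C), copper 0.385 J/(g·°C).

T_f ≈ 51.3 °C

T_f = Σ m_i c_i T_i / Σ m_i c_i:
T_f = (157.6·337 + 1681.6·26.2 + 108.95·26.2) / (157.6 + 1681.6 + 108.95)
    = 100022 / 1948.1 ≈ 51.34 °C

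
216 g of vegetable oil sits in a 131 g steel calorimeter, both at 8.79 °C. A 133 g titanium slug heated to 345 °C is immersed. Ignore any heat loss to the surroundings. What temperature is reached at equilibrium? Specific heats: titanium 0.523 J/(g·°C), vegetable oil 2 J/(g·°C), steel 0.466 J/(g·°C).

Net heat exchanged in the isolated system is zero:
133*0.523*(T − 345) + 216*2*(T − 8.79) + 131*0.466*(T − 8.79) = 0
69.56(T − 345) + 432(T − 8.79) + 61.05(T − 8.79) = 0
(69.56 + 432 + 61.05) T = 69.56*345 + 432*8.79 + 61.05*8.79
T = 28332 / 562.61 = 50.4 °C

T_f ≈ 50.4 °C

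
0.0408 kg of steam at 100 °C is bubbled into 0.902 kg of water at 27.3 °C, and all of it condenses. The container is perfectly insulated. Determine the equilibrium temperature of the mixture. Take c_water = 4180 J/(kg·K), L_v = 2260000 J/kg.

T_f ≈ 53.8 °C

Energy balance with sensible and latent terms:
condense steam: −0.0408×2260000 = −92208; condensed water 100 °C→T: 170.54(T − 100); original water: 3770.4(T − 27.3)
3940.9 T = 92208 + 17054 + 102931 = 212193
T ≈ 53.84 °C, under the boiling point, so the assumption holds.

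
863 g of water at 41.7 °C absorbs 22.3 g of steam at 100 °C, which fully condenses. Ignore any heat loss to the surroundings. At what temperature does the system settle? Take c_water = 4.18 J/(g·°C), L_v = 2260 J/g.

T_f ≈ 56.8 °C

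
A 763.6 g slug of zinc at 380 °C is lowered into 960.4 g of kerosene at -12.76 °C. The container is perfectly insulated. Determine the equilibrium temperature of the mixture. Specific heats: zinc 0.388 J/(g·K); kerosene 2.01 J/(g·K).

T_f ≈ 39.5 °C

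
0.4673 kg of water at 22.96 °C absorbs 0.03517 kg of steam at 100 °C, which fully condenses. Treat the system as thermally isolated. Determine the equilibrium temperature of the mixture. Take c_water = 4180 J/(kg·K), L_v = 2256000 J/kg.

Energy balance with sensible and latent terms:
condense steam: −0.03517×2256000 = −79344
  condensate cools 100→T: 0.03517×4180×(T − 100) = 147.01(T − 100)
  original water: 1953.3(T − 22.96)
2100.3 T = 79344 + 14701 + 44848 = 138893
T ≈ 66.13 °C (< 100 °C, so full condensation is consistent).

T_f ≈ 66.1 °C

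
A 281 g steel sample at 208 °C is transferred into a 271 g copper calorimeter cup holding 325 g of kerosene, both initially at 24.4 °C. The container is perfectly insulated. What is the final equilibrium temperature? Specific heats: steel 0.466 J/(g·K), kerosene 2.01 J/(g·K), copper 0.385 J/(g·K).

Taking heat into each body as positive, Σ m c ΔT = 0:
281×0.466×(T − 208) + 325×2.01×(T − 24.4) + 271×0.385×(T − 24.4) = 0
(130.95 + 653.25 + 104.34) T = 130.95×208 + 653.25×24.4 + 104.34×24.4
T = 45722/888.53 ≈ 51.46 °C

T_f ≈ 51.5 °C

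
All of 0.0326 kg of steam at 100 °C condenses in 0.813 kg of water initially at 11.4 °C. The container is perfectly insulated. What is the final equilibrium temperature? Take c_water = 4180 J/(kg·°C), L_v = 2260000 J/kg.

T_f ≈ 35.7 °C

Setting the total heat transfer to zero:
condense steam: −0.0326×2260000 = −73676; condensate cools 100→T: 0.0326×4180×(T − 100) = 136.27(T − 100); original water: 3398.3(T − 11.4)
3534.6 T = 73676 + 13627 + 38741 = 126044
T ≈ 35.66 °C (< 100 °C, so full condensation is consistent).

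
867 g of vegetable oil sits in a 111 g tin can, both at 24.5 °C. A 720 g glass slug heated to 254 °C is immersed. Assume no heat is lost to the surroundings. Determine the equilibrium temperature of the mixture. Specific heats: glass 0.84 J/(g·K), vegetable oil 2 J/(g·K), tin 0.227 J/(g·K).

Setting the total heat transfer to zero:
720·0.84·(T − 254) + 867·2·(T − 24.5) + 111·0.227·(T − 24.5) = 0
604.8(T − 254) + 1734(T − 24.5) + 25.2(T − 24.5) = 0
(604.8 + 1734 + 25.2) T = 604.8·254 + 1734·24.5 + 25.2·24.5
T = 196720 / 2364 = 83.2 °C

T_f ≈ 83.2 °C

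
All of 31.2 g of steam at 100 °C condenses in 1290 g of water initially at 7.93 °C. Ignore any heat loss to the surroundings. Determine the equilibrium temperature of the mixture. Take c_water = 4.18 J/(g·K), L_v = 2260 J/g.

Heat gained plus heat lost sum to zero:
steam→water at 100 °C releases m L_v = 31.2×2260 = 70512; condensate cools 100→T: 31.2×4.18×(T − 100) = 130.42(T − 100); original water: 5392.2(T − 7.93)
5522.6 T = 70512 + 13042 + 42760 = 126314
T ≈ 22.87 °C — below 100 °C, confirming all the steam condensed.

T_f ≈ 22.9 °C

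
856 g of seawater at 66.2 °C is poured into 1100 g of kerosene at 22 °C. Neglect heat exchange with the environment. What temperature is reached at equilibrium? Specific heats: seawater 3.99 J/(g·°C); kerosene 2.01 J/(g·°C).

T_f ≈ 48.8 °C

Net heat exchanged in the isolated system is zero:
856×3.99×(T − 66.2) + 1100×2.01×(T − 22) = 0
5626.4 T = 274744
T = 274744/5626.4 ≈ 48.83 °C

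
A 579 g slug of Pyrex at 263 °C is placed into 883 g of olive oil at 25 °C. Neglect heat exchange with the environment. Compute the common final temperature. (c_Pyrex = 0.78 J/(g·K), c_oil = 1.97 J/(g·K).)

T_f ≈ 74.1 °C

Heat lost by the Pyrex equals heat gained by the oil:
579·0.78·(263 − T) = 883·1.97·(T − 25)
451.62(263 − T) = 1739.5(T − 25)
2191.1 T = 162264  ⇒  T ≈ 74.05 °C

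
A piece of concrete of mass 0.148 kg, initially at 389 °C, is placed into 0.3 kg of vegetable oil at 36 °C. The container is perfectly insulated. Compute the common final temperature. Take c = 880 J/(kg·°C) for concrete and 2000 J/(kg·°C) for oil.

Energy conservation, ΣQ = 0:
0.148·880·(T − 389) + 0.3·2000·(T − 36) = 0
130.24(T − 389) + 600(T − 36) = 0
(130.24 + 600) T = 130.24·389 + 600·36
T = 72263 / 730.24 = 99 °C

T_f ≈ 99.0 °C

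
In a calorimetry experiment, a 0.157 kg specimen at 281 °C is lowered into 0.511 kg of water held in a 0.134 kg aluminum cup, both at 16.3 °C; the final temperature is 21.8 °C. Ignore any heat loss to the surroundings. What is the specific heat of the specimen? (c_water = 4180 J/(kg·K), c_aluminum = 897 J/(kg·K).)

Taking heat into each body as positive, Σ m c ΔT = 0:
0.157×c×(21.8 − 281) + 0.511×4180×(21.8 − 16.3) + 0.134×897×(21.8 − 16.3) = 0
-40.69 c = -12409
c = -12409/-40.69 ≈ 304.9 J/(kg·K)

c ≈ 305 J/(kg·K)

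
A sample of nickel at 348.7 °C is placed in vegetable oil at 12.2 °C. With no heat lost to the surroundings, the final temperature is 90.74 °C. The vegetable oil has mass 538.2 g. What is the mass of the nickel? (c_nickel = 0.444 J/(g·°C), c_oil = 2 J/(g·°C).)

m ≈ 738 g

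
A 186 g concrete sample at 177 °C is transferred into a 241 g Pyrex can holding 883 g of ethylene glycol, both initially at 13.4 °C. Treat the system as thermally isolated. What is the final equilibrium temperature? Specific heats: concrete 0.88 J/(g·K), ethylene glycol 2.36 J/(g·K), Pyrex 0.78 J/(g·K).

Energy conservation, ΣQ = 0:
186×0.88×(T − 177) + 883×2.36×(T − 13.4) + 241×0.78×(T − 13.4) = 0
(163.68 + 2083.9 + 187.98) T = 163.68×177 + 2083.9×13.4 + 187.98×13.4
T = 59414 / 2435.5 = 24.4 °C

T_f ≈ 24.4 °C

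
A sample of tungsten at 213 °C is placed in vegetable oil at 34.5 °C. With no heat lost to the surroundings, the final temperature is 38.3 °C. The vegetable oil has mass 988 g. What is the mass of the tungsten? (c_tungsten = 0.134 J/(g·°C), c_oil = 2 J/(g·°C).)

m ≈ 321 g

Net heat exchanged in the isolated system is zero:
m·0.134·(38.3 − 213) + 988·2·(38.3 − 34.5) = 0
-23.41 m = -7508.8
m = -7508.8/-23.41 ≈ 320.8 g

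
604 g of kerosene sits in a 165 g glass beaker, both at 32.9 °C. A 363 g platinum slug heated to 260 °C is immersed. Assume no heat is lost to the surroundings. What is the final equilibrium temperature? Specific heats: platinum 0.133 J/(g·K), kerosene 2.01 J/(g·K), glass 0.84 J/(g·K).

T_f ≈ 40.7 °C

Taking heat into each body as positive, Σ m c ΔT = 0:
363*0.133*(T − 260) + 604*2.01*(T − 32.9) + 165*0.84*(T − 32.9) = 0
48.28(T − 260) + 1214(T − 32.9) + 138.6(T − 32.9) = 0
1400.9 T = 57054
T = 57054/1400.9 ≈ 40.73 °C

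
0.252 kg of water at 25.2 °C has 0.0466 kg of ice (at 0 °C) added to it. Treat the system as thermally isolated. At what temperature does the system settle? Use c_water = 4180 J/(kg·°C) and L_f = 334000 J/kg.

T_f ≈ 8.8 °C

Energy conservation, ΣQ = 0:
fusion: m_ice L_f = 0.0466×334000 = 15564; warm the meltwater: 194.79 T; water: 1053.4(T − 25.2)
1248.1 T = 26545 − 15564 = 10980
T ≈ 8.80 °C. Since T > 0 °C, the all-ice-melts assumption holds.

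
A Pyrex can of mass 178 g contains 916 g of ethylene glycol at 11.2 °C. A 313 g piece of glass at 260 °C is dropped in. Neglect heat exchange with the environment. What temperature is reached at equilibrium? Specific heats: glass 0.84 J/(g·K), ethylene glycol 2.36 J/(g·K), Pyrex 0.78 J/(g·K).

T_f ≈ 36.7 °C

Heat gained plus heat lost sum to zero:
313·0.84·(T − 260) + 916·2.36·(T − 11.2) + 178·0.78·(T − 11.2) = 0
262.92(T − 260) + 2161.8(T − 11.2) + 138.84(T − 11.2) = 0
(262.92 + 2161.8 + 138.84) T = 262.92·260 + 2161.8·11.2 + 138.84·11.2
T = 94126/2563.5 ≈ 36.72 °C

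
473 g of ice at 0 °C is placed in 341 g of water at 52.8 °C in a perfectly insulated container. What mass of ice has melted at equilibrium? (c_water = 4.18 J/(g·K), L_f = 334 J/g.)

m_melted ≈ 225 g

Heat available from the water dropping to 0 °C: 341·4.18·52.8 = 75260 J.
To melt every bit of ice: 473·334 = 157982 J.
75260 J < 157982 J, so only part of the ice melts and the system sits at 0 °C.
m_melt = 75260 / L_f = 225.3 g.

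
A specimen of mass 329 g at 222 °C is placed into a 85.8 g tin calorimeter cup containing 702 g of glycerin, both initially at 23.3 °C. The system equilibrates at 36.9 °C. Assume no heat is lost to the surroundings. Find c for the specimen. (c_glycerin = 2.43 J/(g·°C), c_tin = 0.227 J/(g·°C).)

Setting the total heat transfer to zero:
329×c×(36.9 − 222) + 702×2.43×(36.9 − 23.3) + 85.8×0.227×(36.9 − 23.3) = 0
-60898 c = -23465
c = -23465/-60898 ≈ 0.3853 J/(g·°C)

c ≈ 0.385 J/(g·°C)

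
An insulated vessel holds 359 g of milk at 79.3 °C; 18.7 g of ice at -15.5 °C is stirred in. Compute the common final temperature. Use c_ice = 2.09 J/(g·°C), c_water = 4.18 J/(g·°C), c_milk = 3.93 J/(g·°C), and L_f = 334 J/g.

Setting the total heat transfer to zero:
ice -15.5→0 °C: 18.7×2.09×15.5 = 605.79
  fusion: m_ice L_f = 18.7×334 = 6245.8
  warm the meltwater: 78.17 T
  milk: 1410.9(T − 79.3)
1489 T = 111882 − 6851.6 = 105030
T ≈ 70.54 °C. Since T > 0 °C, the all-ice-melts assumption holds.

T_f ≈ 70.5 °C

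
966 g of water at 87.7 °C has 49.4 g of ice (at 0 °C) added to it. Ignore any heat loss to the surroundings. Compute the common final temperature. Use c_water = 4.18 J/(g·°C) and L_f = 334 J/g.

Heat gained plus heat lost sum to zero:
latent heat to melt: 49.4·334 = 16500; meltwater 0→T: 49.4·4.18·T = 206.49 T; water cools: 966·4.18·(T − 87.7) = 4037.9(T − 87.7)
4244.4 T = 354122 − 16500 = 337622
T ≈ 79.55 °C. Since T > 0 °C, the all-ice-melts assumption holds.

T_f ≈ 79.5 °C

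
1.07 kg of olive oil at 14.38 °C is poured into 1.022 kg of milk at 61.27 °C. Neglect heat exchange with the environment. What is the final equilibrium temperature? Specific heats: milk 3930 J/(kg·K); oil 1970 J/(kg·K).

T_f ≈ 45.1 °C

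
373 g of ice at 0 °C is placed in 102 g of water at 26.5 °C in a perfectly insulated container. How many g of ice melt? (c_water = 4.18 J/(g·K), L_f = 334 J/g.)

Water can give up m c ΔT = 102·4.18·26.5 = 11299 J before reaching 0 °C.
To melt every bit of ice: 373·334 = 124582 J.
11299 J < 124582 J, so only part of the ice melts and the system sits at 0 °C.
Mass melted = 11299/334 ≈ 33.83 g.

m_melted ≈ 33.8 g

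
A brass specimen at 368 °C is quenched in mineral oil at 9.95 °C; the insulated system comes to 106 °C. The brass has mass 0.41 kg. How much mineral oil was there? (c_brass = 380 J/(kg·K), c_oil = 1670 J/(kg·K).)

Setting the total heat transfer to zero:
0.41·380·(106 − 368) + m·1670·(106 − 9.95) = 0
160404 m = 40820
m = 40820/160404 ≈ 0.2545 kg

m ≈ 0.254 kg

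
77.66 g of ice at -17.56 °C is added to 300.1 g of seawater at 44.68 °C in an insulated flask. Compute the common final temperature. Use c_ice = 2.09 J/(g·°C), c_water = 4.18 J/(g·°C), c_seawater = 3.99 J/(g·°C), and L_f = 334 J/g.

T_f ≈ 16.2 °C

Heat gained plus heat lost sum to zero:
warm ice to 0 °C: 77.66×2.09×(0 − (-17.56)) = 2850.2
  latent heat to melt: 77.66×334 = 25938
  meltwater 0→T: 77.66×4.18×T = 324.62 T
  seawater cools: 300.1×3.99×(T − 44.68) = 1197.4(T − 44.68)
1522 T = 53500 − 28789 = 24711
T ≈ 16.24 °C. Since T > 0 °C, the all-ice-melts assumption holds.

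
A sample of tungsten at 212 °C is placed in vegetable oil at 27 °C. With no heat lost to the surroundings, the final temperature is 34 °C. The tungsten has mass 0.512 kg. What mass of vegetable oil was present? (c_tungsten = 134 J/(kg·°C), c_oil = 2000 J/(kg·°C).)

m ≈ 0.872 kg

Energy conservation, ΣQ = 0:
0.512×134×(34 − 212) + m×2000×(34 − 27) = 0
14000 m = 12212
m = 12212/14000 ≈ 0.8723 kg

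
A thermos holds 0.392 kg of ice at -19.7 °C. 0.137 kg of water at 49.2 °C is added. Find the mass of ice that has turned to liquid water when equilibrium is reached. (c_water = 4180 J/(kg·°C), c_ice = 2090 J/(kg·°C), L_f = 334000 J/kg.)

Heat available from the water dropping to 0 °C: 0.137×4180×49.2 = 28175 J.
Warming the ice to 0 °C takes 0.392×2090×19.7 = 16140 J, leaving 12035 J for melting.
To melt every bit of ice: 0.392×334000 = 130928 J.
12035 J < 130928 J, so only part of the ice melts and the system sits at 0 °C.
m_melted×334000 = 12035  ⇒  m_melted ≈ 0.03603 kg.

m_melted ≈ 0.036 kg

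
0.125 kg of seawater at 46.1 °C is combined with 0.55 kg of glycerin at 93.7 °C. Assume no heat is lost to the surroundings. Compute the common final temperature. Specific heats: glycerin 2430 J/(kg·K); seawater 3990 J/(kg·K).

T_f ≈ 80.8 °C

T_f = Σ m_i c_i T_i / Σ m_i c_i:
T_f = (1336.5×93.7 + 498.75×46.1) / (1336.5 + 498.75)
    = 148222 / 1835.2 ≈ 80.76 °C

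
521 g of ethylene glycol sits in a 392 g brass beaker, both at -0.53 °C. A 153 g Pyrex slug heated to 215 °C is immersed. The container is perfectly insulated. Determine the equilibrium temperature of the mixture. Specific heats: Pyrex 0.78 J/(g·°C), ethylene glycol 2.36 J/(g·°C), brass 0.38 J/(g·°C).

T_f ≈ 16.6 °C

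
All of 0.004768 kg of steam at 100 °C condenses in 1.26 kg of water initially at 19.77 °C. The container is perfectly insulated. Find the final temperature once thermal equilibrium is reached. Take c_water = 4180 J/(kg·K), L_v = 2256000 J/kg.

T_f ≈ 22.1 °C

Net heat exchanged in the isolated system is zero:
condense steam: −0.004768·2256000 = −10757
  condensed water 100 °C→T: 19.93(T − 100)
  original water: 5266.8(T − 19.77)
5286.7 T = 10757 + 1993 + 104125 = 116874
T ≈ 22.11 °C — below 100 °C, confirming all the steam condensed.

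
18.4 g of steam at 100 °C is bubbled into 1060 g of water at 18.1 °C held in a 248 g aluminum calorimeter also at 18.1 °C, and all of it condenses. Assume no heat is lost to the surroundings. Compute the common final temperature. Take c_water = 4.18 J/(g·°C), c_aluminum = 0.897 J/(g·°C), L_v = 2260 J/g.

Setting the total heat transfer to zero:
latent heat released on condensation: 18.4×2260 = 41584; condensate cools 100→T: 18.4×4.18×(T − 100) = 76.91(T − 100); water warms: 1060×4.18×(T − 18.1) = 4430.8(T − 18.1); aluminum cup: 248×0.897×(T − 18.1) = 222.46(T − 18.1)
4730.2 T = 41584 + 7691.2 + 84224 = 133499
T ≈ 28.22 °C (< 100 °C, so full condensation is consistent).

T_f ≈ 28.2 °C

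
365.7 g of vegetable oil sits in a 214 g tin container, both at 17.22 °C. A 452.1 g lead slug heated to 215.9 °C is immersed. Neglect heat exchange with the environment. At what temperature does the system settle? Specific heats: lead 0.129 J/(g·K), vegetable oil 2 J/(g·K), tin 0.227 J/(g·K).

T_f ≈ 31.0 °C

Net heat exchanged in the isolated system is zero:
452.1·0.129·(T − 215.9) + 365.7·2·(T − 17.22) + 214·0.227·(T − 17.22) = 0
58.32(T − 215.9) + 731.4(T − 17.22) + 48.58(T − 17.22) = 0
(58.32 + 731.4 + 48.58) T = 58.32·215.9 + 731.4·17.22 + 48.58·17.22
T ≈ 31.04 °C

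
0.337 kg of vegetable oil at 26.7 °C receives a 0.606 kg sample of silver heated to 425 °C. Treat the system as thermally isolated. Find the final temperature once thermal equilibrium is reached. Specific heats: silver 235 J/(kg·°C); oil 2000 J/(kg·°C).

With ΣQ=0 the equilibrium temperature is the m·c-weighted mean:
T_f = (142.41·425 + 674·26.7) / (142.41 + 674)
    = 78520 / 816.41 ≈ 96.18 °C

T_f ≈ 96.2 °C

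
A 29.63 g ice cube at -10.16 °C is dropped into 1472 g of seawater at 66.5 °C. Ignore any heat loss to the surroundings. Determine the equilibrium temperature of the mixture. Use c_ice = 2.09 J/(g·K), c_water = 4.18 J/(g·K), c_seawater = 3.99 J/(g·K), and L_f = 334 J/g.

T_f ≈ 63.4 °C

Taking heat into each body as positive, Σ m c ΔT = 0:
ice -10.16→0 °C: 29.63×2.09×10.16 = 629.18; latent heat to melt: 29.63×334 = 9896.4; meltwater 0→T: 29.63×4.18×T = 123.85 T; seawater cools: 1472×3.99×(T − 66.5) = 5873.3(T − 66.5)
5997.1 T = 390573 − 10526 = 380048
T ≈ 63.37 °C (positive, so assuming full melt was valid).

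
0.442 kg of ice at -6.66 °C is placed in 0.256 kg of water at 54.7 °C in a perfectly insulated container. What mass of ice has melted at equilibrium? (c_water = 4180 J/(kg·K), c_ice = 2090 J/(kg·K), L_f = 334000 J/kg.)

m_melted ≈ 0.157 kg

Water can give up m c ΔT = 0.256·4180·54.7 = 58533 J before reaching 0 °C.
Of that, 0.442·2090·6.66 = 6152.4 J goes to bring the ice to 0 °C, leaving 52381 J.
To melt every bit of ice: 0.442·334000 = 147628 J.
52381 J < 147628 J, so only part of the ice melts and the system sits at 0 °C.
Mass melted = 52381/334000 ≈ 0.1568 kg.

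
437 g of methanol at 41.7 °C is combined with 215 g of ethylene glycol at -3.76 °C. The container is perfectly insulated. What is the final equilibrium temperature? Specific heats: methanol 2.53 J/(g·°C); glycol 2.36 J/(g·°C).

Let T be the final temperature. ΣQ_i = 0:
437×2.53×(T − 41.7) + 215×2.36×(T − (-3.76)) = 0
(1105.6 + 507.4) T = 1105.6×41.7 + 507.4×(-3.76)
T ≈ 27.40 °C

T_f ≈ 27.4 °C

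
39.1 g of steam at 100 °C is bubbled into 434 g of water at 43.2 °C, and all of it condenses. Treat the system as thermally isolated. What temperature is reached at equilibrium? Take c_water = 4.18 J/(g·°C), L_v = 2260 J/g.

T_f ≈ 92.6 °C

Conservation of energy gives ΣQ = 0:
latent heat released on condensation: 39.1·2260 = 88366
  condensed water 100 °C→T: 163.44(T − 100)
  water warms: 434·4.18·(T − 43.2) = 1814.1(T − 43.2)
1977.6 T = 88366 + 16344 + 78370 = 183080
T ≈ 92.58 °C — below 100 °C, confirming all the steam condensed.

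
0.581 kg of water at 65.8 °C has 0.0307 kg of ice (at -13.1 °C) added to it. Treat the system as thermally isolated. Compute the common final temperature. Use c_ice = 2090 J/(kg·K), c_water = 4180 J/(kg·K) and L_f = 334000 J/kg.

Net heat exchanged in the isolated system is zero:
warm ice to 0 °C: 0.0307·2090·(0 − (-13.1)) = 840.54
  fusion: m_ice L_f = 0.0307·334000 = 10254
  warm the meltwater: 128.33 T
  water cools: 0.581·4180·(T − 65.8) = 2428.6(T − 65.8)
2556.9 T = 159801 − 11094 = 148706
T ≈ 58.16 °C — above 0 °C, consistent with complete melting.

T_f ≈ 58.2 °C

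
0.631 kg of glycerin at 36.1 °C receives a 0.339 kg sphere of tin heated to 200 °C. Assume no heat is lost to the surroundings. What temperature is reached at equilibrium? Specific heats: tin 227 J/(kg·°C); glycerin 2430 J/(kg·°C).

T_f ≈ 43.9 °C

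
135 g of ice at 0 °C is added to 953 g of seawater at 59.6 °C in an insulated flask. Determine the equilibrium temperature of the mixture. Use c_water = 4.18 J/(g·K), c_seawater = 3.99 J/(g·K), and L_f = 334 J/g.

T_f ≈ 41.6 °C

Sum of m c ΔT and latent-heat terms is zero:
latent heat to melt: 135·334 = 45090
  warm the meltwater: 564.3 T
  seawater cools: 953·3.99·(T − 59.6) = 3802.5(T − 59.6)
4366.8 T = 226627 − 45090 = 181537
T ≈ 41.57 °C — above 0 °C, consistent with complete melting.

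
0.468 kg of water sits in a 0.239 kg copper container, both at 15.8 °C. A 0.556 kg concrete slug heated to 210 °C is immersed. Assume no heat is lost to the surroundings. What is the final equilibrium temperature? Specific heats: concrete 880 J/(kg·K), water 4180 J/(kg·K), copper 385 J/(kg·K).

Heat gained plus heat lost sum to zero:
0.556·880·(T − 210) + 0.468·4180·(T − 15.8) + 0.239·385·(T − 15.8) = 0
489.28(T − 210) + 1956.2(T − 15.8) + 92.02(T − 15.8) = 0
2537.5 T = 135111
T ≈ 53.25 °C

T_f ≈ 53.2 °C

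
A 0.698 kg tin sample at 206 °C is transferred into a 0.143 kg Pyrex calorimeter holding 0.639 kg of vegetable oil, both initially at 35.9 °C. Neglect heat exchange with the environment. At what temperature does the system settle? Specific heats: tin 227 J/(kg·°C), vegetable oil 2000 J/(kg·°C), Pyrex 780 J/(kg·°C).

T_f ≈ 53.3 °C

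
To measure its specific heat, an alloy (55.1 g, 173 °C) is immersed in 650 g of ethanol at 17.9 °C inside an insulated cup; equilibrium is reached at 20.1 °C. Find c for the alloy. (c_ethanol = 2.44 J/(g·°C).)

Taking heat into each body as positive, Σ m c ΔT = 0:
55.1×c×(20.1 − 173) + 650×2.44×(20.1 − 17.9) = 0
-8424.8 c = -3489.2
c = -3489.2/-8424.8 ≈ 0.4142 J/(g·°C)

c ≈ 0.414 J/(g·°C)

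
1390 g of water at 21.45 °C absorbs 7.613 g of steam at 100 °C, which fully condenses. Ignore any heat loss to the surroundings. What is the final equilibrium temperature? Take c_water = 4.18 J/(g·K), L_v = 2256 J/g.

T_f ≈ 24.8 °C

Energy balance with sensible and latent terms:
condense steam: −7.613×2256 = −17175; condensate cools 100→T: 7.613×4.18×(T − 100) = 31.82(T − 100); original water: 5810.2(T − 21.45)
5842 T = 17175 + 3182.2 + 124629 = 144986
T ≈ 24.82 °C, under the boiling point, so the assumption holds.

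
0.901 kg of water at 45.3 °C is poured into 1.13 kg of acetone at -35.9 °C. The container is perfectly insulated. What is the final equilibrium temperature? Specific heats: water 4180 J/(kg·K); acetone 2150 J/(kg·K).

T_f ≈ 13.5 °C

|Q_water| = |Q_acetone|:
0.901×4180×(45.3 − T) = 1.13×2150×(T − (-35.9))
3766.2(45.3 − T) = 2429.5(T − (-35.9))
6195.7 T = 83389  ⇒  T ≈ 13.46 °C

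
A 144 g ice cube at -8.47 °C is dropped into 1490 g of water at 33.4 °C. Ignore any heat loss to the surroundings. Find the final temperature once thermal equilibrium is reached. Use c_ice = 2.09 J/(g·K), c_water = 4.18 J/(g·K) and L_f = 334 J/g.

T_f ≈ 23.0 °C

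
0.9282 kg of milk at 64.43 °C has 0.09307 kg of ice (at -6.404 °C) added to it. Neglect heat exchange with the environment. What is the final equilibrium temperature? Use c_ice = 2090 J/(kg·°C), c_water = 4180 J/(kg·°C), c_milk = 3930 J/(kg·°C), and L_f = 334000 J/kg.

T_f ≈ 50.2 °C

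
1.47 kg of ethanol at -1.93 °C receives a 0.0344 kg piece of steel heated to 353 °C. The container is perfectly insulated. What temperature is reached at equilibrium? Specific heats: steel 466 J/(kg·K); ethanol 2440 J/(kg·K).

T_f ≈ -0.4 °C

Energy conservation, ΣQ = 0:
0.0344*466*(T − 353) + 1.47*2440*(T − (-1.93)) = 0
(16.03 + 3586.8) T = 16.03*353 + 3586.8*(-1.93)
T ≈ -0.35 °C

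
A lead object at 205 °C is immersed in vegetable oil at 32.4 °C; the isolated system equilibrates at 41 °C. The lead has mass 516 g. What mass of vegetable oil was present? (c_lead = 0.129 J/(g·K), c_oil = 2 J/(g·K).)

m ≈ 635 g

Let T be the final temperature. ΣQ_i = 0:
516×0.129×(41 − 205) + m×2×(41 − 32.4) = 0
17.2 m = 10916
m = 10916/17.2 ≈ 634.7 g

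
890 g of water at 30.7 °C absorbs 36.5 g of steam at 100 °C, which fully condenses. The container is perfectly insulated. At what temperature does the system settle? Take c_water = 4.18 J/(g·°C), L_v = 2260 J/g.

T_f ≈ 54.7 °C

Net heat exchanged in the isolated system is zero:
latent heat released on condensation: 36.5×2260 = 82490
  condensate cools 100→T: 36.5×4.18×(T − 100) = 152.57(T − 100)
  original water: 3720.2(T − 30.7)
3872.8 T = 82490 + 15257 + 114210 = 211957
T ≈ 54.73 °C, under the boiling point, so the assumption holds.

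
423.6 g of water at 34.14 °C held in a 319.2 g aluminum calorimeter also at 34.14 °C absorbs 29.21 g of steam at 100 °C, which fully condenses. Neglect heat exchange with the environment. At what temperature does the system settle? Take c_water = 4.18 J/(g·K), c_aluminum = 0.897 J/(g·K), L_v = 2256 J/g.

Heat gained plus heat lost sum to zero:
latent heat released on condensation: 29.21·2256 = 65898
  condensate cools 100→T: 29.21·4.18·(T − 100) = 122.1(T − 100)
  original water: 1770.6(T − 34.14)
  aluminum cup: 319.2·0.897·(T − 34.14) = 286.32(T − 34.14)
2179.1 T = 65898 + 12210 + 70225 = 148333
T ≈ 68.07 °C (< 100 °C, so full condensation is consistent).

T_f ≈ 68.1 °C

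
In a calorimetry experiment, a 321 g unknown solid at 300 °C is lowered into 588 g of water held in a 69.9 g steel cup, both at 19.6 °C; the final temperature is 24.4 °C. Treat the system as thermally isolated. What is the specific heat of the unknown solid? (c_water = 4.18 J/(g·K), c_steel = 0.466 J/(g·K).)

c ≈ 0.135 J/(g·K)

Taking heat into each body as positive, Σ m c ΔT = 0:
321×c×(24.4 − 300) + 588×4.18×(24.4 − 19.6) + 69.9×0.466×(24.4 − 19.6) = 0
-88468 c = -11954
c = -11954/-88468 ≈ 0.1351 J/(g·K)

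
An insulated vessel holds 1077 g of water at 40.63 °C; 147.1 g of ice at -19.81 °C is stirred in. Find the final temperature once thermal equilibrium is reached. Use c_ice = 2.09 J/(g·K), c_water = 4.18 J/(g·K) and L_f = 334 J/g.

Net heat exchanged in the isolated system is zero:
warm ice to 0 °C: 147.1×2.09×(0 − (-19.81)) = 6090.4; latent heat to melt: 147.1×334 = 49131; meltwater 0→T: 147.1×4.18×T = 614.88 T; water: 4501.9(T − 40.63)
5116.7 T = 182911 − 55222 = 127689
T ≈ 24.96 °C — above 0 °C, consistent with complete melting.

T_f ≈ 25.0 °C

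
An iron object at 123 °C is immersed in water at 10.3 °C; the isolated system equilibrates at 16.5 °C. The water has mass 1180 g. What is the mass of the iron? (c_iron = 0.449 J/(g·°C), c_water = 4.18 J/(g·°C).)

Conservation of energy gives ΣQ = 0:
m·0.449·(16.5 − 123) + 1180·4.18·(16.5 − 10.3) = 0
-47.82 m = -30581
m = -30581/-47.82 ≈ 639.5 g

m ≈ 640 g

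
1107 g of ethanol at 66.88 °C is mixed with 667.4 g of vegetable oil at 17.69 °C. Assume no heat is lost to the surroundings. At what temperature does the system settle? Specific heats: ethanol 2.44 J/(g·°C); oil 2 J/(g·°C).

T_f ≈ 50.6 °C

Heat lost by the ethanol equals heat gained by the oil:
1107×2.44×(66.88 − T) = 667.4×2×(T − 17.69)
2701.1(66.88 − T) = 1334.8(T − 17.69)
4035.9 T = 204261  ⇒  T ≈ 50.61 °C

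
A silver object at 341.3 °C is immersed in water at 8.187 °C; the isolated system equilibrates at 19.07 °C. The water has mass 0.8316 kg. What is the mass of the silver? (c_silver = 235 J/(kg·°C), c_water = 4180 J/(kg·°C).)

m ≈ 0.5 kg

Energy conservation, ΣQ = 0:
m·235·(19.07 − 341.3) + 0.8316·4180·(19.07 − 8.187) = 0
-75724 m = -37830
m = -37830/-75724 ≈ 0.4996 kg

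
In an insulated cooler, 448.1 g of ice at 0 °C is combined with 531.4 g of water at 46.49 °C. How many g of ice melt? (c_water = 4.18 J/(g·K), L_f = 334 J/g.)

m_melted ≈ 309 g

Heat available from the water dropping to 0 °C: 531.4×4.18×46.49 = 103266 J.
Melting all 448.1 g of ice would need 448.1×334 = 149665 J.
103266 J < 149665 J, so only part of the ice melts and the system sits at 0 °C.
Mass melted = 103266/334 ≈ 309.2 g.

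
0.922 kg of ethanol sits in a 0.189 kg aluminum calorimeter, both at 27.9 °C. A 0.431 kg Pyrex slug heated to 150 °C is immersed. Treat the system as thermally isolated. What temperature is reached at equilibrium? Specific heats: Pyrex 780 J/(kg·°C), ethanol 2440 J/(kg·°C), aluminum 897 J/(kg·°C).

T_f ≈ 42.8 °C

Energy conservation, ΣQ = 0:
0.431·780·(T − 150) + 0.922·2440·(T − 27.9) + 0.189·897·(T − 27.9) = 0
336.18(T − 150) + 2249.7(T − 27.9) + 169.53(T − 27.9) = 0
(336.18 + 2249.7 + 169.53) T = 336.18·150 + 2249.7·27.9 + 169.53·27.9
T = 117923 / 2755.4 = 42.8 °C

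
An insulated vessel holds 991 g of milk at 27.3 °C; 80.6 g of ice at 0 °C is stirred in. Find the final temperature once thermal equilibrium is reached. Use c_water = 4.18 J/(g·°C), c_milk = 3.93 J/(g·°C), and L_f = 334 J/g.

T_f ≈ 18.8 °C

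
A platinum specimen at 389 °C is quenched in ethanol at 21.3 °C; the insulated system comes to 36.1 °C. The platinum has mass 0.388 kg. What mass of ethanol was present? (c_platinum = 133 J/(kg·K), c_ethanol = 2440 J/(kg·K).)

m ≈ 0.504 kg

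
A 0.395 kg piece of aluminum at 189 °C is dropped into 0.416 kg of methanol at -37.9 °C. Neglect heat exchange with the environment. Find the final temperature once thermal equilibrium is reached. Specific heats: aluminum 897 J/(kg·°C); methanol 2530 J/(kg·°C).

T_f ≈ 19.2 °C

Set heat shed by the hot body equal to heat absorbed by the cold body:
0.395×897×(189 − T) = 0.416×2530×(T − (-37.9))
354.31(189 − T) = 1052.5(T − (-37.9))
1406.8 T = 27077  ⇒  T ≈ 19.25 °C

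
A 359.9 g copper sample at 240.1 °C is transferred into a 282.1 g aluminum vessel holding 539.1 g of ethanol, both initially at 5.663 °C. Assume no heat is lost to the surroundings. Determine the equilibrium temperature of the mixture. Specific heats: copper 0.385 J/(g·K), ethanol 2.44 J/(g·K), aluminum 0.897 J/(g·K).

Net heat exchanged in the isolated system is zero:
359.9×0.385×(T − 240.1) + 539.1×2.44×(T − 5.663) + 282.1×0.897×(T − 5.663) = 0
138.56(T − 240.1) + 1315.4(T − 5.663) + 253.04(T − 5.663) = 0
1707 T = 42151
T = 42151/1707 ≈ 24.69 °C

T_f ≈ 24.7 °C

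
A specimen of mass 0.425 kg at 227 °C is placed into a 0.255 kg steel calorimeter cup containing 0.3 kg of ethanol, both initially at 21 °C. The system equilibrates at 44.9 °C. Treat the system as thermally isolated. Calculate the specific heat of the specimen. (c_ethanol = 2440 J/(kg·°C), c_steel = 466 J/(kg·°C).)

Taking heat into each body as positive, Σ m c ΔT = 0:
0.425·c·(44.9 − 227) + 0.3·2440·(44.9 − 21) + 0.255·466·(44.9 − 21) = 0
-77.39 c = -20335
c = -20335/-77.39 ≈ 262.7 J/(kg·°C)

c ≈ 263 J/(kg·°C)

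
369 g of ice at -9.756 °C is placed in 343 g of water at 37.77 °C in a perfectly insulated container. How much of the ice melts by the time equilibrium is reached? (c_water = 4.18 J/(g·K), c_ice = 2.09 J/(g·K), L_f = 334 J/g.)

m_melted ≈ 140 g

Water can give up m c ΔT = 343×4.18×37.77 = 54152 J before reaching 0 °C.
Warming the ice to 0 °C takes 369×2.09×9.756 = 7523.9 J, leaving 46628 J for melting.
Melting all 369 g of ice would need 369×334 = 123246 J.
That's not enough to melt it all — equilibrium is at 0 °C with ice remaining.
Mass melted = 46628/334 ≈ 139.6 g.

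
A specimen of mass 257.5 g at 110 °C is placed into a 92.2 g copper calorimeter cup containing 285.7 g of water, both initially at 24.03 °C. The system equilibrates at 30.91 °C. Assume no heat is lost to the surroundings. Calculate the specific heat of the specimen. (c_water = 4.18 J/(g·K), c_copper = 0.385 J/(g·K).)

c ≈ 0.415 J/(g·K)

Taking heat into each body as positive, Σ m c ΔT = 0:
257.5·c·(30.91 − 110) + 285.7·4.18·(30.91 − 24.03) + 92.2·0.385·(30.91 − 24.03) = 0
-20366 c = -8460.5
c = -8460.5/-20366 ≈ 0.4154 J/(g·K)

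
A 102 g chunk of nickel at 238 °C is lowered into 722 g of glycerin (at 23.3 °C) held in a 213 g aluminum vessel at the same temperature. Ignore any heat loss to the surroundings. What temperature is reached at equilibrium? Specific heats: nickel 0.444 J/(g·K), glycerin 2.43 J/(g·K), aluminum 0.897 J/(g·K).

T_f ≈ 28.2 °C

Energy conservation, ΣQ = 0:
102·0.444·(T − 238) + 722·2.43·(T − 23.3) + 213·0.897·(T − 23.3) = 0
1990.8 T = 56109
T = 56109/1990.8 ≈ 28.18 °C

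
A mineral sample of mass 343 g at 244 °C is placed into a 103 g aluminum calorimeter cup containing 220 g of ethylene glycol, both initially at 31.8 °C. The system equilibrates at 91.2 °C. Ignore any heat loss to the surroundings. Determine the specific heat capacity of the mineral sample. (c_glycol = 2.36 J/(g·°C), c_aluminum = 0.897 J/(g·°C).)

c ≈ 0.693 J/(g·°C)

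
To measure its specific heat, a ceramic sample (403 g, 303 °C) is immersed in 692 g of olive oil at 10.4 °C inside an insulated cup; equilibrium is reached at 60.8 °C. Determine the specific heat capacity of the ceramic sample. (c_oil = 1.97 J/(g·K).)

Let T be the final temperature. ΣQ_i = 0:
403·c·(60.8 − 303) + 692·1.97·(60.8 − 10.4) = 0
-97607 c = -68707
c = -68707/-97607 ≈ 0.7039 J/(g·K)

c ≈ 0.704 J/(g·K)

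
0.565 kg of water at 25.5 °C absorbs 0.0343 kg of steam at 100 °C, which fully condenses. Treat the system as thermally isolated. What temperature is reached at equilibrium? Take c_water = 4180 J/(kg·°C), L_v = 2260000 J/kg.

T_f ≈ 60.7 °C

Taking heat into each body as positive, Σ m c ΔT = 0:
latent heat released on condensation: 0.0343·2260000 = 77518; condensed water 100 °C→T: 143.37(T − 100); water warms: 0.565·4180·(T − 25.5) = 2361.7(T − 25.5)
2505.1 T = 77518 + 14337 + 60223 = 152079
T ≈ 60.71 °C — below 100 °C, confirming all the steam condensed.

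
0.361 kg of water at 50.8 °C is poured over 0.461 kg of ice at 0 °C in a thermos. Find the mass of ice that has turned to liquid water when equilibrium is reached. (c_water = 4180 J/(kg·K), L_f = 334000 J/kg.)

m_melted ≈ 0.23 kg

Water can give up m c ΔT = 0.361·4180·50.8 = 76656 J before reaching 0 °C.
Fully melting the ice requires m_ice L_f = 0.461·334000 = 153974 J.
That's not enough to melt it all — equilibrium is at 0 °C with ice remaining.
Mass melted = 76656/334000 ≈ 0.2295 kg.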